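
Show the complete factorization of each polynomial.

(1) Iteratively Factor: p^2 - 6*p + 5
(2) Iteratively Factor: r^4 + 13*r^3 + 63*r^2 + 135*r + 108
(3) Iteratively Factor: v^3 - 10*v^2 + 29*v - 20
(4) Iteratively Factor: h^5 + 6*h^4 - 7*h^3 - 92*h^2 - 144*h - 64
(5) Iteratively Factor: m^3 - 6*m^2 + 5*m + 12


(1) = (p - 1)*(p - 5)
(2) = (r + 4)*(r^3 + 9*r^2 + 27*r + 27) = (r + 3)*(r + 4)*(r^2 + 6*r + 9) = (r + 3)^2*(r + 4)*(r + 3)
(3) = (v - 5)*(v^2 - 5*v + 4) = (v - 5)*(v - 4)*(v - 1)
(4) = (h + 4)*(h^4 + 2*h^3 - 15*h^2 - 32*h - 16) = (h - 4)*(h + 4)*(h^3 + 6*h^2 + 9*h + 4) = (h - 4)*(h + 4)^2*(h^2 + 2*h + 1) = (h - 4)*(h + 1)*(h + 4)^2*(h + 1)
(5) = (m - 4)*(m^2 - 2*m - 3) = (m - 4)*(m - 3)*(m + 1)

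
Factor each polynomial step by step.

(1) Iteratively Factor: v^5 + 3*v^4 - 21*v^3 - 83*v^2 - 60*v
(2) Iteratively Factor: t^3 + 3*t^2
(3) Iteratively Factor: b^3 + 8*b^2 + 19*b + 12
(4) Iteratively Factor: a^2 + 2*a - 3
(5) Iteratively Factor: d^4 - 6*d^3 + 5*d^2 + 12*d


(1) = (v)*(v^4 + 3*v^3 - 21*v^2 - 83*v - 60) = v*(v - 5)*(v^3 + 8*v^2 + 19*v + 12) = v*(v - 5)*(v + 1)*(v^2 + 7*v + 12) = v*(v - 5)*(v + 1)*(v + 4)*(v + 3)
(2) = (t + 3)*(t^2) = t*(t + 3)*(t)
(3) = (b + 3)*(b^2 + 5*b + 4) = (b + 1)*(b + 3)*(b + 4)
(4) = (a + 3)*(a - 1)
(5) = (d - 3)*(d^3 - 3*d^2 - 4*d) = (d - 4)*(d - 3)*(d^2 + d) = d*(d - 4)*(d - 3)*(d + 1)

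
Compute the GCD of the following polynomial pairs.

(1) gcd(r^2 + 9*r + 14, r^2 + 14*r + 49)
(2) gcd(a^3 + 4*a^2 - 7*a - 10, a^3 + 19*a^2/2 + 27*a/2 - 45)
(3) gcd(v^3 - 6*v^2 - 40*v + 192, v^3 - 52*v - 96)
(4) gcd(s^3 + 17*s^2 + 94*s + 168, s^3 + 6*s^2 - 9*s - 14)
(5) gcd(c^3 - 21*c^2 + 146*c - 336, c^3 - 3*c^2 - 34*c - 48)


(1) = gcd((r + 2)*(r + 7), (r + 7)^2) = r + 7
(2) = a + 5
(3) = gcd((v - 8)*(v - 4)*(v + 6), (v - 8)*(v + 2)*(v + 6)) = v^2 - 2*v - 48
(4) = gcd((s + 4)*(s + 6)*(s + 7), (s - 2)*(s + 1)*(s + 7)) = s + 7
(5) = gcd((c - 8)*(c - 7)*(c - 6), (c - 8)*(c + 2)*(c + 3)) = c - 8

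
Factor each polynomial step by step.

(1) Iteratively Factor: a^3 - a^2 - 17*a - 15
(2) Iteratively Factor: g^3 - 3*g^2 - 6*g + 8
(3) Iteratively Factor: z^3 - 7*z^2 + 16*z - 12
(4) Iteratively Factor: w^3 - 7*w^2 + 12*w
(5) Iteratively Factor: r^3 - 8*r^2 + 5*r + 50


(1) = (a - 5)*(a^2 + 4*a + 3) = (a - 5)*(a + 3)*(a + 1)
(2) = (g - 4)*(g^2 + g - 2) = (g - 4)*(g + 2)*(g - 1)
(3) = (z - 2)*(z^2 - 5*z + 6) = (z - 2)^2*(z - 3)
(4) = (w)*(w^2 - 7*w + 12) = w*(w - 4)*(w - 3)
(5) = (r - 5)*(r^2 - 3*r - 10) = (r - 5)^2*(r + 2)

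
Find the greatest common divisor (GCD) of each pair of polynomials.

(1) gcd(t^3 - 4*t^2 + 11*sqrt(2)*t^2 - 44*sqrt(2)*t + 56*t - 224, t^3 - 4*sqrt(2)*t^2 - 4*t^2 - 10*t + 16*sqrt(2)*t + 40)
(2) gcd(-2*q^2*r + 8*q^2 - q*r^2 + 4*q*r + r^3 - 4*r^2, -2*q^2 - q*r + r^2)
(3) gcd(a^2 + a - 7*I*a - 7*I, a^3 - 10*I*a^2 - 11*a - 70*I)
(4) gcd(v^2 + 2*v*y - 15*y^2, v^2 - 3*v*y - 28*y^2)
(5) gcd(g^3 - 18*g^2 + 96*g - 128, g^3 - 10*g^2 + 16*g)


(1) = gcd((t - 4)*(t + 4*sqrt(2))*(t + 7*sqrt(2)), (t - 4)*(t - 5*sqrt(2))*(t + sqrt(2))) = t - 4
(2) = 2*q^2 + q*r - r^2
(3) = gcd((a + 1)*(a - 7*I), (a - 7*I)*(a - 5*I)*(a + 2*I)) = a - 7*I
(4) = gcd((v - 3*y)*(v + 5*y), (v - 7*y)*(v + 4*y)) = 1
(5) = g^2 - 10*g + 16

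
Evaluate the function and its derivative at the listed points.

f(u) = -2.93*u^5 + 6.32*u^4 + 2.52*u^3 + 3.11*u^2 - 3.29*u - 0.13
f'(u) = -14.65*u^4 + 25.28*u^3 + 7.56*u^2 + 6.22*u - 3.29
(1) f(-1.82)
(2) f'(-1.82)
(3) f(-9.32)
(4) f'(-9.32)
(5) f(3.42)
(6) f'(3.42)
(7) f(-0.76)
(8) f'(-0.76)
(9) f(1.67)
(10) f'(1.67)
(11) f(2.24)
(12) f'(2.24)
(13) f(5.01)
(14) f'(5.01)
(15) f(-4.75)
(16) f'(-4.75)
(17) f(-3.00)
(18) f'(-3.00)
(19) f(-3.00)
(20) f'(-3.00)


(1) = 128.82
(2) = -302.71
(3) = 251983.41
(4) = -130405.57
(5) = -380.47
(6) = -886.55
(7) = 5.91
(8) = -19.64
(9) = 25.88
(10) = 31.97
(11) = 30.31
(12) = -36.12
(13) = -4888.14
(14) = -5833.09
(15) = 10117.83
(16) = -10029.39
(17) = 1193.60
(18) = -1823.12
(19) = 1193.60
(20) = -1823.12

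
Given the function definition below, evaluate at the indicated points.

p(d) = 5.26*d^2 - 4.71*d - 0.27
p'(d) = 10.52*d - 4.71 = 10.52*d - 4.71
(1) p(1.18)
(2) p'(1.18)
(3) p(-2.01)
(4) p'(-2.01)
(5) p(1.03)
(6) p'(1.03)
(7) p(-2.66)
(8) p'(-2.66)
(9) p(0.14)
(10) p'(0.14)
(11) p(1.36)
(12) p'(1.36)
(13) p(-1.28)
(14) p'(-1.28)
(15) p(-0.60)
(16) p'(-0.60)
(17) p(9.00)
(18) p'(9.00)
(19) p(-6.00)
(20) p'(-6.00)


(1) = 1.50
(2) = 7.70
(3) = 30.45
(4) = -25.86
(5) = 0.46
(6) = 6.13
(7) = 49.48
(8) = -32.69
(9) = -0.83
(10) = -3.24
(11) = 3.05
(12) = 9.60
(13) = 14.38
(14) = -18.18
(15) = 4.45
(16) = -11.02
(17) = 383.40
(18) = 89.97
(19) = 217.35
(20) = -67.83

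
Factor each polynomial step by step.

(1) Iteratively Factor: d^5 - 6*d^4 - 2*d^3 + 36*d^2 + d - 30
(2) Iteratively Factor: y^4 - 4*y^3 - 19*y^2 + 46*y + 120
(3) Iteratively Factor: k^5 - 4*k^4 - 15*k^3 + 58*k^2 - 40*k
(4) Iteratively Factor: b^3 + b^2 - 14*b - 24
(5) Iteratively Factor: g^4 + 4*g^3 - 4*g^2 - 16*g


(1) = (d - 3)*(d^4 - 3*d^3 - 11*d^2 + 3*d + 10) = (d - 3)*(d + 1)*(d^3 - 4*d^2 - 7*d + 10) = (d - 3)*(d + 1)*(d + 2)*(d^2 - 6*d + 5) = (d - 3)*(d - 1)*(d + 1)*(d + 2)*(d - 5)
(2) = (y - 4)*(y^3 - 19*y - 30) = (y - 4)*(y + 3)*(y^2 - 3*y - 10) = (y - 4)*(y + 2)*(y + 3)*(y - 5)
(3) = (k)*(k^4 - 4*k^3 - 15*k^2 + 58*k - 40) = k*(k - 5)*(k^3 + k^2 - 10*k + 8) = k*(k - 5)*(k - 1)*(k^2 + 2*k - 8) = k*(k - 5)*(k - 1)*(k + 4)*(k - 2)
(4) = (b - 4)*(b^2 + 5*b + 6) = (b - 4)*(b + 2)*(b + 3)
(5) = (g + 2)*(g^3 + 2*g^2 - 8*g) = g*(g + 2)*(g^2 + 2*g - 8) = g*(g - 2)*(g + 2)*(g + 4)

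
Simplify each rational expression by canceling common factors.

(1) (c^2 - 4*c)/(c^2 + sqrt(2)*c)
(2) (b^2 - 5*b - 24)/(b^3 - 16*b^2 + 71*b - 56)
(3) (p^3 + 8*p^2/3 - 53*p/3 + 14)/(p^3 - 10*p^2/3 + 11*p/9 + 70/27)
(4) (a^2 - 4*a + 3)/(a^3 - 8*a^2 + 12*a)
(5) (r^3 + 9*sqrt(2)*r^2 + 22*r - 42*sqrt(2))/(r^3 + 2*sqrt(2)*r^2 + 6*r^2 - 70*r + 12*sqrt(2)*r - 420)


(1) = (c - 4)/(c + sqrt(2))
(2) = (b + 3)/(b^2 - 8*b + 7)
(3) = (9*p^2 + 45*p - 54)/(9*p^2 - 9*p - 10)
(4) = (a^2 - 4*a + 3)/(a^3 - 8*a^2 + 12*a)
(5) = (r^2 + 2*sqrt(2)*r - 6)/(r^2 + r*(6 - 5*sqrt(2)) - 30*sqrt(2))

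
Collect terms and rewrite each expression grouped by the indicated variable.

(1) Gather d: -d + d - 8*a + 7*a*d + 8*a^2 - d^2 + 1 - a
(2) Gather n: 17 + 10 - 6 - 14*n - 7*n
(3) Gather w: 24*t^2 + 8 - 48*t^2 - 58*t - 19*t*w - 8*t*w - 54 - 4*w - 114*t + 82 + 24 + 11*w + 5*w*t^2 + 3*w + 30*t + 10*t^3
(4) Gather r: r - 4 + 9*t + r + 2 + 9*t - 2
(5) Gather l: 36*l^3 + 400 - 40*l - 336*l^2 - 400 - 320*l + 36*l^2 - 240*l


(1) = 8*a^2 + 7*a*d - 9*a - d^2 + 1
(2) = 21 - 21*n
(3) = 10*t^3 - 24*t^2 - 142*t + w*(5*t^2 - 27*t + 10) + 60
(4) = 2*r + 18*t - 4
(5) = 36*l^3 - 300*l^2 - 600*l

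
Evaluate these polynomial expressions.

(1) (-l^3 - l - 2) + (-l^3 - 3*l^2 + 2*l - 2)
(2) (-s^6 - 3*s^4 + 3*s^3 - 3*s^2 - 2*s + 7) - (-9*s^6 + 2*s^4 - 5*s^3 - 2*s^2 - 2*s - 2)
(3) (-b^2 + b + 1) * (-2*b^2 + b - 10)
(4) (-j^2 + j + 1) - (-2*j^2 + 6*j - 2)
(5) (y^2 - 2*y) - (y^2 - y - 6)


(1) = -2*l^3 - 3*l^2 + l - 4
(2) = 8*s^6 - 5*s^4 + 8*s^3 - s^2 + 9
(3) = 2*b^4 - 3*b^3 + 9*b^2 - 9*b - 10
(4) = j^2 - 5*j + 3
(5) = 6 - y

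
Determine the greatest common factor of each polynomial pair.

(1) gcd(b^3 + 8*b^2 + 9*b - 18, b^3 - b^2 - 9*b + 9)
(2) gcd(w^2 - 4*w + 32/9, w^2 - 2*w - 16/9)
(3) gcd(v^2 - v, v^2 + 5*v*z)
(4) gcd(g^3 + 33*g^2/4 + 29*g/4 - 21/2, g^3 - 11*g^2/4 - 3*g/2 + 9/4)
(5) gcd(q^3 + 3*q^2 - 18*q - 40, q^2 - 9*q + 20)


(1) = gcd((b - 1)*(b + 3)*(b + 6), (b - 3)*(b - 1)*(b + 3)) = b^2 + 2*b - 3
(2) = w - 8/3
(3) = v
(4) = g - 3/4
(5) = q - 4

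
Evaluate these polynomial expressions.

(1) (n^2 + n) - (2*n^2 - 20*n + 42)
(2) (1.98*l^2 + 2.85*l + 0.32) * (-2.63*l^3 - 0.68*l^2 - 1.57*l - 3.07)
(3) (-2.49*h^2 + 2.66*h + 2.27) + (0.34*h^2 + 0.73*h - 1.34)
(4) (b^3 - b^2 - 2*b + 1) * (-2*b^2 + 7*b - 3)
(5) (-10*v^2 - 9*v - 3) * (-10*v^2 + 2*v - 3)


(1) = -n^2 + 21*n - 42
(2) = -5.2074*l^5 - 8.8419*l^4 - 5.8882*l^3 - 10.7707*l^2 - 9.2519*l - 0.9824
(3) = -2.15*h^2 + 3.39*h + 0.93
(4) = -2*b^5 + 9*b^4 - 6*b^3 - 13*b^2 + 13*b - 3
(5) = 100*v^4 + 70*v^3 + 42*v^2 + 21*v + 9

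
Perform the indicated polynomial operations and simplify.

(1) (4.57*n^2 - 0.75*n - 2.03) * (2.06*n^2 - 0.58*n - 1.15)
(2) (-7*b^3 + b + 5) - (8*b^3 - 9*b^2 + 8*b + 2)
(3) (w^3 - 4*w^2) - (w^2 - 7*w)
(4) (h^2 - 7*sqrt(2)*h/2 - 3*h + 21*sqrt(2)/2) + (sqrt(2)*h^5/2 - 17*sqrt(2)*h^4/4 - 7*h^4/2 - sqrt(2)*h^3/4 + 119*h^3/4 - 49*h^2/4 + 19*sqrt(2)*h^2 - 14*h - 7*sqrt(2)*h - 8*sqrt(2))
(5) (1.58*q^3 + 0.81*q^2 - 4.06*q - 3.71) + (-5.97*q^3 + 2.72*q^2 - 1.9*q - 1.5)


(1) = 9.4142*n^4 - 4.1956*n^3 - 9.0023*n^2 + 2.0399*n + 2.3345
(2) = -15*b^3 + 9*b^2 - 7*b + 3
(3) = w^3 - 5*w^2 + 7*w
(4) = sqrt(2)*h^5/2 - 17*sqrt(2)*h^4/4 - 7*h^4/2 - sqrt(2)*h^3/4 + 119*h^3/4 - 45*h^2/4 + 19*sqrt(2)*h^2 - 17*h - 21*sqrt(2)*h/2 + 5*sqrt(2)/2
(5) = -4.39*q^3 + 3.53*q^2 - 5.96*q - 5.21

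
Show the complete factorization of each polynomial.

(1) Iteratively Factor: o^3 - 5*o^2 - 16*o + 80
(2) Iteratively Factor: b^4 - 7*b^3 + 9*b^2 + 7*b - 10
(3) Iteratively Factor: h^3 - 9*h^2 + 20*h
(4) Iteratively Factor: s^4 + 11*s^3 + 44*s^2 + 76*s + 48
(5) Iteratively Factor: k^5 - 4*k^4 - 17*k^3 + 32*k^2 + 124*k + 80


(1) = (o - 4)*(o^2 - o - 20) = (o - 5)*(o - 4)*(o + 4)
(2) = (b - 1)*(b^3 - 6*b^2 + 3*b + 10) = (b - 1)*(b + 1)*(b^2 - 7*b + 10) = (b - 5)*(b - 1)*(b + 1)*(b - 2)
(3) = (h - 4)*(h^2 - 5*h) = h*(h - 4)*(h - 5)
(4) = (s + 4)*(s^3 + 7*s^2 + 16*s + 12) = (s + 2)*(s + 4)*(s^2 + 5*s + 6) = (s + 2)*(s + 3)*(s + 4)*(s + 2)
(5) = (k - 5)*(k^4 + k^3 - 12*k^2 - 28*k - 16) = (k - 5)*(k + 2)*(k^3 - k^2 - 10*k - 8) = (k - 5)*(k + 1)*(k + 2)*(k^2 - 2*k - 8) = (k - 5)*(k + 1)*(k + 2)^2*(k - 4)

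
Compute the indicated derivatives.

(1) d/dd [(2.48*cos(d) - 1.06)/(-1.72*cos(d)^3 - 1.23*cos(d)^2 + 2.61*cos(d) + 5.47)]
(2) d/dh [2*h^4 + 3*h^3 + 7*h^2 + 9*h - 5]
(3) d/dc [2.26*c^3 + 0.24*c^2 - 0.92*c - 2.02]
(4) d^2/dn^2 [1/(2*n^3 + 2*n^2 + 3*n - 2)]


(1) = (-8.5312*cos(d)^3 + 2.4192*cos(d)^2 + 2.6076*cos(d) - 16.3322)*sin(d)/(2.9584*cos(d)^6 + 4.2312*cos(d)^5 - 7.4655*cos(d)^4 - 25.2374*cos(d)^3 - 6.6441*cos(d)^2 + 28.5534*cos(d) + 29.9209)
(2) = 8*h^3 + 9*h^2 + 14*h + 9
(3) = 6.78*c^2 + 0.48*c - 0.92
(4) = 2*(-2*(3*n + 1)*(2*n^3 + 2*n^2 + 3*n - 2) + (6*n^2 + 4*n + 3)^2)/(2*n^3 + 2*n^2 + 3*n - 2)^3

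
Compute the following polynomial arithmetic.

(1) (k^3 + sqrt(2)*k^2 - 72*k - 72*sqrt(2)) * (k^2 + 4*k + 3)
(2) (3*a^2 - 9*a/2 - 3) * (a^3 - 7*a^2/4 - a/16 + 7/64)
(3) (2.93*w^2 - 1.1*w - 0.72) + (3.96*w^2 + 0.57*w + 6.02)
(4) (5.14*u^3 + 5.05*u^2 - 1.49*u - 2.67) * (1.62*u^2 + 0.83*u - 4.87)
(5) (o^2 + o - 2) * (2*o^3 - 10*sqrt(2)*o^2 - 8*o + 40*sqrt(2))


(1) = k^5 + sqrt(2)*k^4 + 4*k^4 - 69*k^3 + 4*sqrt(2)*k^3 - 288*k^2 - 69*sqrt(2)*k^2 - 288*sqrt(2)*k - 216*k - 216*sqrt(2)
(2) = 3*a^5 - 39*a^4/4 + 75*a^3/16 + 375*a^2/64 - 39*a/128 - 21/64
(3) = 6.89*w^2 - 0.53*w + 5.3
(4) = 8.3268*u^5 + 12.4472*u^4 - 23.2541*u^3 - 30.1556*u^2 + 5.0402*u + 13.0029
(5) = 2*o^5 - 10*sqrt(2)*o^4 + 2*o^4 - 10*sqrt(2)*o^3 - 12*o^3 - 8*o^2 + 60*sqrt(2)*o^2 + 16*o + 40*sqrt(2)*o - 80*sqrt(2)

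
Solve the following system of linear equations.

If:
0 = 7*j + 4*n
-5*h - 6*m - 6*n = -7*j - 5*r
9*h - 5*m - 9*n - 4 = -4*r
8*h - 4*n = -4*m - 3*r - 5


Then:
h = 9*r/206 + 69/206
j = -505*r/1442 - 507/1442
m = -185*r/824 - 1075/824
n = 505*r/824 + 507/824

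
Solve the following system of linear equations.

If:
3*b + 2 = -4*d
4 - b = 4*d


Then:
b = -3
d = 7/4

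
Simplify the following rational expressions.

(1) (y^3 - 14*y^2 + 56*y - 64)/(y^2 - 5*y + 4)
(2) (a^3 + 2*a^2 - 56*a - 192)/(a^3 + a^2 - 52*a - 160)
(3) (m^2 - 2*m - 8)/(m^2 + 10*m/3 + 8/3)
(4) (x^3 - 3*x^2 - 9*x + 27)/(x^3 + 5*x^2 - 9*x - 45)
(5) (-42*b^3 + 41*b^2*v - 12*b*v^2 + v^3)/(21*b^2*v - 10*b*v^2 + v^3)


(1) = (y^2 - 10*y + 16)/(y - 1)
(2) = (a + 6)/(a + 5)
(3) = (3*m - 12)/(3*m + 4)
(4) = (x - 3)/(x + 5)
(5) = (-2*b + v)/v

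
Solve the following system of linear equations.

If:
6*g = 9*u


Then:
g = 3*u/2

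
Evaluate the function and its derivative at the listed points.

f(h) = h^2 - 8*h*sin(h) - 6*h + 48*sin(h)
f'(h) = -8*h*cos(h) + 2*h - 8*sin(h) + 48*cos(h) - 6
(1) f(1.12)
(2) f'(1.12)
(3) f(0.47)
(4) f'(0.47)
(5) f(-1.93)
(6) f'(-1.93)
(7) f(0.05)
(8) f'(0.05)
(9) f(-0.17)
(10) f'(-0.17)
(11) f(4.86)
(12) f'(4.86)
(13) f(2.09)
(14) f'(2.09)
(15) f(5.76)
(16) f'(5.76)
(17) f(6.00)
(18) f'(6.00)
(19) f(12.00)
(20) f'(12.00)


(1) = 29.67
(2) = 6.05
(3) = 17.44
(4) = 30.76
(5) = -44.09
(6) = -24.67
(7) = 2.08
(8) = 41.24
(9) = -7.30
(10) = 43.66
(11) = -14.56
(12) = 12.97
(13) = 18.99
(14) = -24.29
(15) = -2.34
(16) = 11.18
(17) = 0.00
(18) = 8.24
(19) = 97.76
(20) = -18.21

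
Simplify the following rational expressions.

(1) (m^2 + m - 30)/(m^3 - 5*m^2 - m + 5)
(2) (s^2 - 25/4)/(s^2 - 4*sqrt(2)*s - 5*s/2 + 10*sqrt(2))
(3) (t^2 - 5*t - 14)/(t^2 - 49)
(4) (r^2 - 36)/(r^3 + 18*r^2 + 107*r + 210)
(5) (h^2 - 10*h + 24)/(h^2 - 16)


(1) = (m + 6)/(m^2 - 1)
(2) = (8*s + 20)/(8*s - 32*sqrt(2))
(3) = (t + 2)/(t + 7)
(4) = (r - 6)/(r^2 + 12*r + 35)
(5) = (h - 6)/(h + 4)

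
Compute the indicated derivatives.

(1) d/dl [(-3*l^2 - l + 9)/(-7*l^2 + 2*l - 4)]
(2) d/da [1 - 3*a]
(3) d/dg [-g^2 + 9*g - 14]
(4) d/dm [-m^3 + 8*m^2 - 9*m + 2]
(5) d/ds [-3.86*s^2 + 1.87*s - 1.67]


(1) = (-13*l^2 + 150*l - 14)/(49*l^4 - 28*l^3 + 60*l^2 - 16*l + 16)
(2) = -3
(3) = 9 - 2*g
(4) = -3*m^2 + 16*m - 9
(5) = 1.87 - 7.72*s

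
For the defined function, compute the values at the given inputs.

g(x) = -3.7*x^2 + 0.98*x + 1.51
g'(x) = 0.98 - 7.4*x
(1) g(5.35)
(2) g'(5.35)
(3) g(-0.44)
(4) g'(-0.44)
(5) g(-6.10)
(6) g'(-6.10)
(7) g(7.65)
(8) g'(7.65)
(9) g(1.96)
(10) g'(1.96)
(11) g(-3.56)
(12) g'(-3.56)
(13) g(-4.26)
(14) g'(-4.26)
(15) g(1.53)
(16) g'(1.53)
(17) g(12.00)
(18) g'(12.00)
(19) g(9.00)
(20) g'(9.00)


(1) = -99.15
(2) = -38.61
(3) = 0.36
(4) = 4.24
(5) = -142.14
(6) = 46.12
(7) = -207.53
(8) = -55.63
(9) = -10.78
(10) = -13.52
(11) = -48.87
(12) = 27.32
(13) = -69.81
(14) = 32.50
(15) = -5.65
(16) = -10.34
(17) = -519.53
(18) = -87.82
(19) = -289.37
(20) = -65.62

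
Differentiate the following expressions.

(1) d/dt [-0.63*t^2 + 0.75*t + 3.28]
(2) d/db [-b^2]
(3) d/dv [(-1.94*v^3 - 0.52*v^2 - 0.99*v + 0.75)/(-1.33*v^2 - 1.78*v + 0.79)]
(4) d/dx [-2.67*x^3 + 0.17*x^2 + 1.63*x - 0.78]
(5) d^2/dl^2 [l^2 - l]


(1) = 0.75 - 1.26*t
(2) = -2*b
(3) = (2.5802*v^4 + 6.9064*v^3 - 4.9889*v^2 + 1.1734*v + 0.5529)/(1.7689*v^4 + 4.7348*v^3 + 1.067*v^2 - 2.8124*v + 0.6241)
(4) = -8.01*x^2 + 0.34*x + 1.63
(5) = 2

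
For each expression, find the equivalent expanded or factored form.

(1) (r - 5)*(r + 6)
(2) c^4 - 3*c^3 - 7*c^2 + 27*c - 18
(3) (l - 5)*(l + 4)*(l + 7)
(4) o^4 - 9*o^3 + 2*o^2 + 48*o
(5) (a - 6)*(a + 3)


(1) = r^2 + r - 30
(2) = (c - 3)*(c - 2)*(c - 1)*(c + 3)
(3) = l^3 + 6*l^2 - 27*l - 140
(4) = o*(o - 8)*(o - 3)*(o + 2)
(5) = a^2 - 3*a - 18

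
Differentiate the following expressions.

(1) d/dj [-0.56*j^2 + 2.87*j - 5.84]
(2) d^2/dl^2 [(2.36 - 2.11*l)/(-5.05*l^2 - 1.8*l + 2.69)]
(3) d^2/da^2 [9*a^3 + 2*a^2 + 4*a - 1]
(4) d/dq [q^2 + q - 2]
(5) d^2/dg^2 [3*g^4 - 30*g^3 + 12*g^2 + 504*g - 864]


(1) = 2.87 - 1.12*j
(2) = ((16.24 - 63.933*l)*(5.05*l^2 + 1.8*l - 2.69) + (2.11*l - 2.36)*(10.1*l + 1.8)*(20.2*l + 3.6))/(5.05*l^2 + 1.8*l - 2.69)^3
(3) = 54*a + 4
(4) = 2*q + 1
(5) = 36*g^2 - 180*g + 24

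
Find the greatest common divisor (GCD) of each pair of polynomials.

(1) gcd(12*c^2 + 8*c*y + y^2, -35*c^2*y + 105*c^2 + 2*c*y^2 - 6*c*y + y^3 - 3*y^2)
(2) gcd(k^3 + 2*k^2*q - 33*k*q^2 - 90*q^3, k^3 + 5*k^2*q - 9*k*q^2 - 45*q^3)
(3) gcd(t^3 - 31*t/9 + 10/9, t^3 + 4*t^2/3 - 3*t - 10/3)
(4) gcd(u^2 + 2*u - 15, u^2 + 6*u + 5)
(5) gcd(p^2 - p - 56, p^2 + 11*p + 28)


(1) = gcd((2*c + y)*(6*c + y), (-5*c + y)*(7*c + y)*(y - 3)) = 1
(2) = gcd((k - 6*q)*(k + 3*q)*(k + 5*q), (k - 3*q)*(k + 3*q)*(k + 5*q)) = k^2 + 8*k*q + 15*q^2
(3) = gcd((t - 5/3)*(t - 1/3)*(t + 2), (t - 5/3)*(t + 1)*(t + 2)) = t^2 + t/3 - 10/3
(4) = gcd((u - 3)*(u + 5), (u + 1)*(u + 5)) = u + 5
(5) = p + 7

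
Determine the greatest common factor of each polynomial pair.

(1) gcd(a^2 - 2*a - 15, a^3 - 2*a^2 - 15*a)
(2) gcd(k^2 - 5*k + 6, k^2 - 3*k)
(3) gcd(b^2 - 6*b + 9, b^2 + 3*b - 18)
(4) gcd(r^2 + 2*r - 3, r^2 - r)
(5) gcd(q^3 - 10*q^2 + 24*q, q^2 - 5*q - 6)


(1) = gcd((a - 5)*(a + 3), a*(a - 5)*(a + 3)) = a^2 - 2*a - 15
(2) = k - 3
(3) = b - 3
(4) = r - 1
(5) = q - 6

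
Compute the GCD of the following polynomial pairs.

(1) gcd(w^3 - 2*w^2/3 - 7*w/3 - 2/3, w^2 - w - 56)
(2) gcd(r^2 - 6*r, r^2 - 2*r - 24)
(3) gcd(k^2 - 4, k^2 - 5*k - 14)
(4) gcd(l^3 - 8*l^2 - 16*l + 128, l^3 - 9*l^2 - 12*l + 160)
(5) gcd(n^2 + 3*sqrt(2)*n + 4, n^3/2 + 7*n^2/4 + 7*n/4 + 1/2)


(1) = gcd((w - 2)*(w + 1/3)*(w + 1), (w - 8)*(w + 7)) = 1
(2) = r - 6
(3) = gcd((k - 2)*(k + 2), (k - 7)*(k + 2)) = k + 2
(4) = l^2 - 4*l - 32
(5) = gcd((n + sqrt(2))*(n + 2*sqrt(2)), (n/2 + 1)*(n + 1/2)*(n + 1)) = 1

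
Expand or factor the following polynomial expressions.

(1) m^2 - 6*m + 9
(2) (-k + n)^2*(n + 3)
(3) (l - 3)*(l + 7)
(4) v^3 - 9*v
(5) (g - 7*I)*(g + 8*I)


(1) = (m - 3)^2
(2) = k^2*n + 3*k^2 - 2*k*n^2 - 6*k*n + n^3 + 3*n^2
(3) = l^2 + 4*l - 21
(4) = v*(v - 3)*(v + 3)
(5) = g^2 + I*g + 56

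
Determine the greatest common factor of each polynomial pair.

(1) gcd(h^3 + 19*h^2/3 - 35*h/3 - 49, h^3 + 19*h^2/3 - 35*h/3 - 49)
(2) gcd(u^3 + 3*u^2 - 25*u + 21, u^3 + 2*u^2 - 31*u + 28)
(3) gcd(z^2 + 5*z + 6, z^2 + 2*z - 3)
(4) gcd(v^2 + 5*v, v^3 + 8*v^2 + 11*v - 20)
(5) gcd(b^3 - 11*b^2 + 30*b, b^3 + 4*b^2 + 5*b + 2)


(1) = gcd((h - 3)*(h + 7/3)*(h + 7), (h - 3)*(h + 7/3)*(h + 7)) = h^3 + 19*h^2/3 - 35*h/3 - 49
(2) = gcd((u - 3)*(u - 1)*(u + 7), (u - 4)*(u - 1)*(u + 7)) = u^2 + 6*u - 7
(3) = z + 3
(4) = gcd(v*(v + 5), (v - 1)*(v + 4)*(v + 5)) = v + 5
(5) = 1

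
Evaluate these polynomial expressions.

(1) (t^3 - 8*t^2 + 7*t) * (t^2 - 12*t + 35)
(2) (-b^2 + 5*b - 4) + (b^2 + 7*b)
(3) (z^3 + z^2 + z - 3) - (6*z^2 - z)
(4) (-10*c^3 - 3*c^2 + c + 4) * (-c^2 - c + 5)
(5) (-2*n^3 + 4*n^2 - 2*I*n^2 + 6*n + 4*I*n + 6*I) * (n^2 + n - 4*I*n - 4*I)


(1) = t^5 - 20*t^4 + 138*t^3 - 364*t^2 + 245*t
(2) = 12*b - 4
(3) = z^3 - 5*z^2 + 2*z - 3
(4) = 10*c^5 + 13*c^4 - 48*c^3 - 20*c^2 + c + 20
(5) = -2*n^5 + 2*n^4 + 6*I*n^4 + 2*n^3 - 6*I*n^3 + 14*n^2 - 30*I*n^2 + 40*n - 18*I*n + 24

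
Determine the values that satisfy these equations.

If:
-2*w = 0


Then:
w = 0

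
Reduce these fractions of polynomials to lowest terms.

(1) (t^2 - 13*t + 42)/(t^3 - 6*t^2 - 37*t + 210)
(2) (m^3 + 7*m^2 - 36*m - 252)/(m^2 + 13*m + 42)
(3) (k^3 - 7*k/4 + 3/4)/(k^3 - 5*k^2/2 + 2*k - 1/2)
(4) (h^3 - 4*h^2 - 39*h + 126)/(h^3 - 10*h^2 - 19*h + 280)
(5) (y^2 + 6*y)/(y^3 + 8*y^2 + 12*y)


(1) = (t - 6)/(t^2 + t - 30)
(2) = m - 6
(3) = (2*k + 3)/(2*k - 2)
(4) = (h^2 + 3*h - 18)/(h^2 - 3*h - 40)
(5) = 1/(y + 2)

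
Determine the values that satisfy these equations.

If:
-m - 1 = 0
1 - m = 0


Then:
No Solution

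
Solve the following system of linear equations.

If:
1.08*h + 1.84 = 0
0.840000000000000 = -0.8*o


Then:
h = -1.70
o = -1.05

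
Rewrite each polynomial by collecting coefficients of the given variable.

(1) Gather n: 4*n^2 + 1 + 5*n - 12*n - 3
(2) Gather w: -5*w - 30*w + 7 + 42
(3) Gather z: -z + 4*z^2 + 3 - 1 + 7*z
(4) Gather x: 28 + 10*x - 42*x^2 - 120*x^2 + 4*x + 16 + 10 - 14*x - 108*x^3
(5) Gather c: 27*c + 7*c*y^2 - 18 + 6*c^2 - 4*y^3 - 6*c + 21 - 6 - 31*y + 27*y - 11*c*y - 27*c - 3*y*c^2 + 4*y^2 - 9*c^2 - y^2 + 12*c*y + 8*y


(1) = 4*n^2 - 7*n - 2
(2) = 49 - 35*w
(3) = 4*z^2 + 6*z + 2
(4) = -108*x^3 - 162*x^2 + 54
(5) = c^2*(-3*y - 3) + c*(7*y^2 + y - 6) - 4*y^3 + 3*y^2 + 4*y - 3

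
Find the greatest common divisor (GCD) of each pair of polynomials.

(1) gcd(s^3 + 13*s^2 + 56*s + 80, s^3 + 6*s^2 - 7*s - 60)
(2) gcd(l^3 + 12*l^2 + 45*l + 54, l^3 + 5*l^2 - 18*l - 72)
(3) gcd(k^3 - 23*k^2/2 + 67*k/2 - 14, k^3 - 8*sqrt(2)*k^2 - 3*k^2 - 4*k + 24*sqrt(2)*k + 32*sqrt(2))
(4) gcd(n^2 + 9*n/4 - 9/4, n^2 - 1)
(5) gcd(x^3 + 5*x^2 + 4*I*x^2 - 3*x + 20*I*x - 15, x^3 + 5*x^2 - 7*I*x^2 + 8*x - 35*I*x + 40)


(1) = gcd((s + 4)^2*(s + 5), (s - 3)*(s + 4)*(s + 5)) = s^2 + 9*s + 20
(2) = l^2 + 9*l + 18
(3) = gcd((k - 7)*(k - 4)*(k - 1/2), (k - 4)*(k + 1)*(k - 8*sqrt(2))) = k - 4
(4) = 1
(5) = gcd((x + 5)*(x + I)*(x + 3*I), (x + 5)*(x - 8*I)*(x + I)) = x^2 + x*(5 + I) + 5*I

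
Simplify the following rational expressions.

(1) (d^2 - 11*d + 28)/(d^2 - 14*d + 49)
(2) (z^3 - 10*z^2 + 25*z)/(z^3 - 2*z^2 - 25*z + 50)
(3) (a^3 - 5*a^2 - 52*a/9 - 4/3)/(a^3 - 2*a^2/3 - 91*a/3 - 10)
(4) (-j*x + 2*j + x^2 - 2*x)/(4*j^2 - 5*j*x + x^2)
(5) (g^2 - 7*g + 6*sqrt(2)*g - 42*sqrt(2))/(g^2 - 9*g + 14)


(1) = (d - 4)/(d - 7)
(2) = (z^2 - 5*z)/(z^2 + 3*z - 10)
(3) = (3*a + 2)/(3*a + 15)
(4) = (x - 2)/(-4*j + x)
(5) = (g + 6*sqrt(2))/(g - 2)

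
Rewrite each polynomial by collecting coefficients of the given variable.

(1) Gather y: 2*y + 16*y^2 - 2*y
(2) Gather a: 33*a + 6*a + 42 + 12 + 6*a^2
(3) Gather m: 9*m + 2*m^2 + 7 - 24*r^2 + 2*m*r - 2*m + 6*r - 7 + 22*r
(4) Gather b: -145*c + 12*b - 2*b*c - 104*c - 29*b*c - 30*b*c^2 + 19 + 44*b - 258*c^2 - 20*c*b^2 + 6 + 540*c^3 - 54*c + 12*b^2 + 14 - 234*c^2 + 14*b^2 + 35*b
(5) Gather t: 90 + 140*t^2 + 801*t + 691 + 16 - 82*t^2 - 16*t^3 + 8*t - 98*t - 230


(1) = 16*y^2
(2) = 6*a^2 + 39*a + 54
(3) = 2*m^2 + m*(2*r + 7) - 24*r^2 + 28*r
(4) = b^2*(26 - 20*c) + b*(-30*c^2 - 31*c + 91) + 540*c^3 - 492*c^2 - 303*c + 39
(5) = -16*t^3 + 58*t^2 + 711*t + 567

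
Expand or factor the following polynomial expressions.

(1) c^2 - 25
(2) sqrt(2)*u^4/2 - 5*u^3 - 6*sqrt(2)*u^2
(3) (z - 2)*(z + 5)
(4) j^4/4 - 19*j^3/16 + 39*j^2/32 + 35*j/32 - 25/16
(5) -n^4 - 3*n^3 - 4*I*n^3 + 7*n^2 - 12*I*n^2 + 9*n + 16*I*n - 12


(1) = (c - 5)*(c + 5)
(2) = u^2*(u - 6*sqrt(2))*(sqrt(2)*u/2 + 1)
(3) = z^2 + 3*z - 10
(4) = (j/4 + 1/4)*(j - 5/2)*(j - 2)*(j - 5/4)
(5) = (n + 4)*(n + 3*I)*(-I*n + 1)*(-I*n + I)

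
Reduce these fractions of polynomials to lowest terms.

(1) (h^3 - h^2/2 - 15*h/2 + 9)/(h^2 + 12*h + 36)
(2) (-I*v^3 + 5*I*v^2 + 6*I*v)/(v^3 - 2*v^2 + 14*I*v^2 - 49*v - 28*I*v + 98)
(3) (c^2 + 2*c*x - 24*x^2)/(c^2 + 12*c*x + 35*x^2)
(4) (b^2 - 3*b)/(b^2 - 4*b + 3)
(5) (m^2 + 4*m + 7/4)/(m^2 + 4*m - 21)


(1) = (2*h^3 - h^2 - 15*h + 18)/(2*h^2 + 24*h + 72)
(2) = (-I*v^3 + 5*I*v^2 + 6*I*v)/(v^3 + v^2*(-2 + 14*I) + v*(-49 - 28*I) + 98)
(3) = (c^2 + 2*c*x - 24*x^2)/(c^2 + 12*c*x + 35*x^2)
(4) = b/(b - 1)
(5) = (4*m^2 + 16*m + 7)/(4*m^2 + 16*m - 84)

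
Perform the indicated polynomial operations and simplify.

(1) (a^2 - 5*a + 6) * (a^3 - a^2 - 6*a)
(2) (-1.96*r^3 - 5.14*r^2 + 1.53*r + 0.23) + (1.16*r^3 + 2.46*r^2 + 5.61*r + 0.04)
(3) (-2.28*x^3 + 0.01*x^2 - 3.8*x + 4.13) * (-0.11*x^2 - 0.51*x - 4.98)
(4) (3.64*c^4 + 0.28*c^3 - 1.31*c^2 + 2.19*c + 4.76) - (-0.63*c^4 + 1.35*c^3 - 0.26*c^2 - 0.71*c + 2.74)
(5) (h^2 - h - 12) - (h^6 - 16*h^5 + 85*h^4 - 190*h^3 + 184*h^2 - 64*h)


(1) = a^5 - 6*a^4 + 5*a^3 + 24*a^2 - 36*a
(2) = -0.8*r^3 - 2.68*r^2 + 7.14*r + 0.27
(3) = 0.2508*x^5 + 1.1617*x^4 + 11.7673*x^3 + 1.4339*x^2 + 16.8177*x - 20.5674
(4) = 4.27*c^4 - 1.07*c^3 - 1.05*c^2 + 2.9*c + 2.02
(5) = -h^6 + 16*h^5 - 85*h^4 + 190*h^3 - 183*h^2 + 63*h - 12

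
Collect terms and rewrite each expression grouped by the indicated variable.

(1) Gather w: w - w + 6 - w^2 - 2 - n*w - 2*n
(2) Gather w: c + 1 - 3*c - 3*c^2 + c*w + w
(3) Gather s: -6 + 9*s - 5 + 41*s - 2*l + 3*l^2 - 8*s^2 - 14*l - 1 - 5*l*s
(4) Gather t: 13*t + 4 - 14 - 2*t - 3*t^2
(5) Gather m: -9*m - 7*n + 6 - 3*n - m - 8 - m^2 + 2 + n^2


(1) = -n*w - 2*n - w^2 + 4
(2) = -3*c^2 - 2*c + w*(c + 1) + 1
(3) = 3*l^2 - 16*l - 8*s^2 + s*(50 - 5*l) - 12
(4) = -3*t^2 + 11*t - 10
(5) = -m^2 - 10*m + n^2 - 10*n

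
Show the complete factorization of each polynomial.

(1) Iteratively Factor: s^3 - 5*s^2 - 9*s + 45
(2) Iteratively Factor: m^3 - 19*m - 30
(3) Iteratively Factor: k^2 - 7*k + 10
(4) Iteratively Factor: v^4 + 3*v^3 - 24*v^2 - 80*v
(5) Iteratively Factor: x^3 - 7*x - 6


(1) = (s + 3)*(s^2 - 8*s + 15) = (s - 5)*(s + 3)*(s - 3)
(2) = (m - 5)*(m^2 + 5*m + 6) = (m - 5)*(m + 3)*(m + 2)
(3) = (k - 2)*(k - 5)
(4) = (v)*(v^3 + 3*v^2 - 24*v - 80) = v*(v + 4)*(v^2 - v - 20) = v*(v + 4)^2*(v - 5)
(5) = (x - 3)*(x^2 + 3*x + 2) = (x - 3)*(x + 2)*(x + 1)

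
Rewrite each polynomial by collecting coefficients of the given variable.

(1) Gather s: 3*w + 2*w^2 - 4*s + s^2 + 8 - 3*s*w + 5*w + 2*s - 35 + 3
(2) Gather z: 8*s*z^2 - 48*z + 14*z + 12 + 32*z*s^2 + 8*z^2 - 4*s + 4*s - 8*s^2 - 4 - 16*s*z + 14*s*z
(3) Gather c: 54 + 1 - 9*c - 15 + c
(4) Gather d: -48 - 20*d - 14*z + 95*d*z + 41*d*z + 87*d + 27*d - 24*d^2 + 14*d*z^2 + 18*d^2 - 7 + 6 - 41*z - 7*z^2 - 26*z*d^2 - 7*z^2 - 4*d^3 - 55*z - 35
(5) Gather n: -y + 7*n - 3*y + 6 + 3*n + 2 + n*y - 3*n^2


(1) = s^2 + s*(-3*w - 2) + 2*w^2 + 8*w - 24
(2) = -8*s^2 + z^2*(8*s + 8) + z*(32*s^2 - 2*s - 34) + 8
(3) = 40 - 8*c
(4) = -4*d^3 + d^2*(-26*z - 6) + d*(14*z^2 + 136*z + 94) - 14*z^2 - 110*z - 84
(5) = -3*n^2 + n*(y + 10) - 4*y + 8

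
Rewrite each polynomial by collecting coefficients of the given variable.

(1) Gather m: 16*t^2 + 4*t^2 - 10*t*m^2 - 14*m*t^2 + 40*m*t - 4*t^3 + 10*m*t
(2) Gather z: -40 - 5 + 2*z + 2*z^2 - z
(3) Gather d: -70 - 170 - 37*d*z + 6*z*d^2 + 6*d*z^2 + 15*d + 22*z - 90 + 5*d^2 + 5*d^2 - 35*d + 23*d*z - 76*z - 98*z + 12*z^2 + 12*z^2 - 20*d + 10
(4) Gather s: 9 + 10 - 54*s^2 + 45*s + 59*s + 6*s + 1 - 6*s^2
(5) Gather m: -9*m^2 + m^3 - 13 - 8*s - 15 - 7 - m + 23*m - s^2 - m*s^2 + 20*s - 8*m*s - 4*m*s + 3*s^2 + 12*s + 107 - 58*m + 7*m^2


(1) = -10*m^2*t + m*(-14*t^2 + 50*t) - 4*t^3 + 20*t^2
(2) = 2*z^2 + z - 45
(3) = d^2*(6*z + 10) + d*(6*z^2 - 14*z - 40) + 24*z^2 - 152*z - 320
(4) = -60*s^2 + 110*s + 20
(5) = m^3 - 2*m^2 + m*(-s^2 - 12*s - 36) + 2*s^2 + 24*s + 72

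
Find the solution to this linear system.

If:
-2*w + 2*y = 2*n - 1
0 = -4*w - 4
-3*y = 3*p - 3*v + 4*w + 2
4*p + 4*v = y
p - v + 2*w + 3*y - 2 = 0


Then:
n = 19/6
p = -7/24
v = 17/24
w = -1
y = 5/3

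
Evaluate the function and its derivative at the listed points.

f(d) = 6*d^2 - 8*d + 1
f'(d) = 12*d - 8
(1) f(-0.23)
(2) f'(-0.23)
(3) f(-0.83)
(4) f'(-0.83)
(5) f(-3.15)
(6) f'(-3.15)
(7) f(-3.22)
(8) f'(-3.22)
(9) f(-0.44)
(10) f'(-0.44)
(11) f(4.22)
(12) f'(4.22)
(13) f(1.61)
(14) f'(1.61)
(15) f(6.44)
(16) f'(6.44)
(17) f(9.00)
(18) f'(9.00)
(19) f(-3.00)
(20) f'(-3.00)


(1) = 3.16
(2) = -10.76
(3) = 11.77
(4) = -17.96
(5) = 85.73
(6) = -45.80
(7) = 88.97
(8) = -46.64
(9) = 5.68
(10) = -13.28
(11) = 74.09
(12) = 42.64
(13) = 3.67
(14) = 11.32
(15) = 198.32
(16) = 69.28
(17) = 415.00
(18) = 100.00
(19) = 79.00
(20) = -44.00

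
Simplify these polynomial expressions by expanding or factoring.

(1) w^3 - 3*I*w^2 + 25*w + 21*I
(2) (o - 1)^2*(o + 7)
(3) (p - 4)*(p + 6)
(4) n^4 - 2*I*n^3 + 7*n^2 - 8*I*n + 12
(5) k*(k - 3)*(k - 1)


(1) = (w - 7*I)*(w + I)*(w + 3*I)
(2) = o^3 + 5*o^2 - 13*o + 7
(3) = p^2 + 2*p - 24
(4) = (n - 3*I)*(n - 2*I)*(n + I)*(n + 2*I)
(5) = k^3 - 4*k^2 + 3*k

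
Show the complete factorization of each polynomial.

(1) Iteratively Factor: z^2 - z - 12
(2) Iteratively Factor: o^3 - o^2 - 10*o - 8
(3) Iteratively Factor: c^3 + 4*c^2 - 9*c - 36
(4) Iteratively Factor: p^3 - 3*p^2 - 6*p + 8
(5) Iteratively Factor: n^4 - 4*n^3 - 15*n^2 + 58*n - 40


(1) = (z + 3)*(z - 4)
(2) = (o + 1)*(o^2 - 2*o - 8) = (o + 1)*(o + 2)*(o - 4)
(3) = (c + 4)*(c^2 - 9) = (c - 3)*(c + 4)*(c + 3)
(4) = (p - 1)*(p^2 - 2*p - 8) = (p - 4)*(p - 1)*(p + 2)
(5) = (n - 2)*(n^3 - 2*n^2 - 19*n + 20) = (n - 2)*(n - 1)*(n^2 - n - 20) = (n - 5)*(n - 2)*(n - 1)*(n + 4)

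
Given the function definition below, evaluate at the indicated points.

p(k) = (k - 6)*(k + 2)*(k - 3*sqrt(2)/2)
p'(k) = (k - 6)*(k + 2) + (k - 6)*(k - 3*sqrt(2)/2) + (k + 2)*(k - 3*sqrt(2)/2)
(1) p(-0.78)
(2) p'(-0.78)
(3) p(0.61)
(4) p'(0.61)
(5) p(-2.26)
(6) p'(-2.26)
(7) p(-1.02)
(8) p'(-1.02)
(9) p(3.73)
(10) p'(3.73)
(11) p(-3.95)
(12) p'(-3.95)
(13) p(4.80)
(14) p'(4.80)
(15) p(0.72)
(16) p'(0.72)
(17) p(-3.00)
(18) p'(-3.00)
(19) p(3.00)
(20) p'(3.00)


(1) = 24.00
(2) = 7.86
(3) = 21.26
(4) = -9.87
(5) = -9.41
(6) = 39.48
(7) = 21.61
(8) = 12.09
(9) = -20.92
(10) = -7.44
(11) = -117.80
(12) = 91.65
(13) = -21.86
(14) = 6.84
(15) = 20.13
(16) = -10.77
(17) = -46.09
(18) = 60.21
(19) = -13.18
(20) = -13.24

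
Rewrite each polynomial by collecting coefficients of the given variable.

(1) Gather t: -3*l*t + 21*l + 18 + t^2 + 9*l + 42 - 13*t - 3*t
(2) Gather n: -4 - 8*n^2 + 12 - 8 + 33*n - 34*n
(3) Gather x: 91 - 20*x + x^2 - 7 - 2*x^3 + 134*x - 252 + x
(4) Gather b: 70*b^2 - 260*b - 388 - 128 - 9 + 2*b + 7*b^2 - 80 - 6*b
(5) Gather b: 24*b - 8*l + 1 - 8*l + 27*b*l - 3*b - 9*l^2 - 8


(1) = 30*l + t^2 + t*(-3*l - 16) + 60
(2) = -8*n^2 - n
(3) = -2*x^3 + x^2 + 115*x - 168
(4) = 77*b^2 - 264*b - 605
(5) = b*(27*l + 21) - 9*l^2 - 16*l - 7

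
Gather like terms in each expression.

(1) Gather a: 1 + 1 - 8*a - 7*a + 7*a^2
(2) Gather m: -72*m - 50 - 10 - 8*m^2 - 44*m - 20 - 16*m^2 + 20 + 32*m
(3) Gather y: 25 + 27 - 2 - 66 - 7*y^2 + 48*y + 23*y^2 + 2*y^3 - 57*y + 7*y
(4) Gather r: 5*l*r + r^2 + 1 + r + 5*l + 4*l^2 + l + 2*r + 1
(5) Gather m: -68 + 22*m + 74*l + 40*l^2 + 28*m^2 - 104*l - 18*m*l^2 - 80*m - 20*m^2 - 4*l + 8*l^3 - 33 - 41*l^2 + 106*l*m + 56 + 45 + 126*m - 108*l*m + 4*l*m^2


(1) = 7*a^2 - 15*a + 2
(2) = -24*m^2 - 84*m - 60
(3) = 2*y^3 + 16*y^2 - 2*y - 16
(4) = 4*l^2 + 6*l + r^2 + r*(5*l + 3) + 2
(5) = 8*l^3 - l^2 - 34*l + m^2*(4*l + 8) + m*(-18*l^2 - 2*l + 68)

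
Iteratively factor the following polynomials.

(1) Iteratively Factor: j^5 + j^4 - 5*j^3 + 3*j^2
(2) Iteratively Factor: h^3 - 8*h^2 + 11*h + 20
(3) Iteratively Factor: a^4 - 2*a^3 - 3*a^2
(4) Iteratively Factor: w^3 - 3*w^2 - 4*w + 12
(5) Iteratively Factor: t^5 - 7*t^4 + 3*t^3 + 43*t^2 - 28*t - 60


(1) = (j - 1)*(j^4 + 2*j^3 - 3*j^2) = (j - 1)*(j + 3)*(j^3 - j^2) = j*(j - 1)*(j + 3)*(j^2 - j) = j^2*(j - 1)*(j + 3)*(j - 1)
(2) = (h - 4)*(h^2 - 4*h - 5) = (h - 4)*(h + 1)*(h - 5)
(3) = (a)*(a^3 - 2*a^2 - 3*a) = a*(a - 3)*(a^2 + a) = a*(a - 3)*(a + 1)*(a)
(4) = (w - 2)*(w^2 - w - 6) = (w - 3)*(w - 2)*(w + 2)
(5) = (t + 2)*(t^4 - 9*t^3 + 21*t^2 + t - 30) = (t - 2)*(t + 2)*(t^3 - 7*t^2 + 7*t + 15) = (t - 3)*(t - 2)*(t + 2)*(t^2 - 4*t - 5) = (t - 3)*(t - 2)*(t + 1)*(t + 2)*(t - 5)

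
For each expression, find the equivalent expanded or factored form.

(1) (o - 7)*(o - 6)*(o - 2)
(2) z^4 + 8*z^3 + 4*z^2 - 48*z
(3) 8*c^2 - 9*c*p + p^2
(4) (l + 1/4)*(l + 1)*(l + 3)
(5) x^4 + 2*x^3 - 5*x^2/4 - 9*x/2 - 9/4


(1) = o^3 - 15*o^2 + 68*o - 84
(2) = z*(z - 2)*(z + 4)*(z + 6)
(3) = (-8*c + p)*(-c + p)
(4) = l^3 + 17*l^2/4 + 4*l + 3/4
(5) = (x - 3/2)*(x + 1)^2*(x + 3/2)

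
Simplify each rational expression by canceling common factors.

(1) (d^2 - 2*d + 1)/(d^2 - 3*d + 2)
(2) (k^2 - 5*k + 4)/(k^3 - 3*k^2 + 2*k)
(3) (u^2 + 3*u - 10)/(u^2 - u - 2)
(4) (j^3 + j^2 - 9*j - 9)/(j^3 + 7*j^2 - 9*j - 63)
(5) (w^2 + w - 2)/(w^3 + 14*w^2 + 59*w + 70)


(1) = (d - 1)/(d - 2)
(2) = (k - 4)/(k^2 - 2*k)
(3) = (u + 5)/(u + 1)
(4) = (j + 1)/(j + 7)
(5) = (w - 1)/(w^2 + 12*w + 35)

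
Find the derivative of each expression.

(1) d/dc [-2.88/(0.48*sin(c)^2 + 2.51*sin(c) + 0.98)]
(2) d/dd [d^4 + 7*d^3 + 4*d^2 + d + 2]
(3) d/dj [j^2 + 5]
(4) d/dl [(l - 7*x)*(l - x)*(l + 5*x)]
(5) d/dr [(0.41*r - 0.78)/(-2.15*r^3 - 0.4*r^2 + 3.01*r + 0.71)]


(1) = (2.7648*sin(c) + 7.2288)*cos(c)/(0.48*sin(c)^2 + 2.51*sin(c) + 0.98)^2
(2) = 4*d^3 + 21*d^2 + 8*d + 1
(3) = 2*j
(4) = 3*l^2 - 6*l*x - 33*x^2
(5) = (1.763*r^3 - 4.867*r^2 - 0.624*r + 2.6389)/(4.6225*r^6 + 1.72*r^5 - 12.783*r^4 - 5.461*r^3 + 8.4921*r^2 + 4.2742*r + 0.5041)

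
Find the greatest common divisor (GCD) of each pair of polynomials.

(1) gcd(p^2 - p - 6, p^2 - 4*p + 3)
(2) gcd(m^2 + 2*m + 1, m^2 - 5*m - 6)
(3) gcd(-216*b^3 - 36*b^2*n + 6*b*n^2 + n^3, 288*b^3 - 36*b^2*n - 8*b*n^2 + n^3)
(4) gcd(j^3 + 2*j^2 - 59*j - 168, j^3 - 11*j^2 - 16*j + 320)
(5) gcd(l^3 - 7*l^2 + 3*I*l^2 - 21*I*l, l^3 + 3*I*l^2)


(1) = gcd((p - 3)*(p + 2), (p - 3)*(p - 1)) = p - 3
(2) = m + 1
(3) = gcd((-6*b + n)*(6*b + n)^2, (-8*b + n)*(-6*b + n)*(6*b + n)) = 36*b^2 - n^2
(4) = j - 8
(5) = gcd(l*(l - 7)*(l + 3*I), l^2*(l + 3*I)) = l^2 + 3*I*l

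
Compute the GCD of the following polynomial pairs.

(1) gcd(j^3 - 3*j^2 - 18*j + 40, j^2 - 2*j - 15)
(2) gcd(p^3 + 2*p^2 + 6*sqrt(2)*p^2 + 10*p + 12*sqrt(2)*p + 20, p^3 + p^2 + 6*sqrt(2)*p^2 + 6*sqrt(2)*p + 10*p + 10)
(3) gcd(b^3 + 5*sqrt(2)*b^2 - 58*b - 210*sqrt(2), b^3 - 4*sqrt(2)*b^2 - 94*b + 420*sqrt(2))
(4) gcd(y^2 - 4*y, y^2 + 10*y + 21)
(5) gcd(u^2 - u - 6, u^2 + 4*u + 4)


(1) = gcd((j - 5)*(j - 2)*(j + 4), (j - 5)*(j + 3)) = j - 5
(2) = p^2 + 6*sqrt(2)*p + 10
(3) = gcd((b - 5*sqrt(2))*(b + 3*sqrt(2))*(b + 7*sqrt(2)), (b - 6*sqrt(2))*(b - 5*sqrt(2))*(b + 7*sqrt(2))) = b^2 + 2*sqrt(2)*b - 70
(4) = gcd(y*(y - 4), (y + 3)*(y + 7)) = 1
(5) = gcd((u - 3)*(u + 2), (u + 2)^2) = u + 2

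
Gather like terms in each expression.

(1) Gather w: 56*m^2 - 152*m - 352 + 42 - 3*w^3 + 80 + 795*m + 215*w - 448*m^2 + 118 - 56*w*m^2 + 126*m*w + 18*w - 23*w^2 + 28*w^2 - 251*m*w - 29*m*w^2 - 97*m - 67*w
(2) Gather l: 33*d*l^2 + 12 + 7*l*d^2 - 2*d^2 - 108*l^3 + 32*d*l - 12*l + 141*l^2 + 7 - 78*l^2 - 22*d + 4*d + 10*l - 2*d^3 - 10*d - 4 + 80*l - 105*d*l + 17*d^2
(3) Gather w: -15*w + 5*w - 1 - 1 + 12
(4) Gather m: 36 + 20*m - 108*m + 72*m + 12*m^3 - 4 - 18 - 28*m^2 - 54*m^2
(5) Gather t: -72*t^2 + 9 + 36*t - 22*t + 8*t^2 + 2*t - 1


(1) = -392*m^2 + 546*m - 3*w^3 + w^2*(5 - 29*m) + w*(-56*m^2 - 125*m + 166) - 112
(2) = -2*d^3 + 15*d^2 - 28*d - 108*l^3 + l^2*(33*d + 63) + l*(7*d^2 - 73*d + 78) + 15
(3) = 10 - 10*w
(4) = 12*m^3 - 82*m^2 - 16*m + 14
(5) = -64*t^2 + 16*t + 8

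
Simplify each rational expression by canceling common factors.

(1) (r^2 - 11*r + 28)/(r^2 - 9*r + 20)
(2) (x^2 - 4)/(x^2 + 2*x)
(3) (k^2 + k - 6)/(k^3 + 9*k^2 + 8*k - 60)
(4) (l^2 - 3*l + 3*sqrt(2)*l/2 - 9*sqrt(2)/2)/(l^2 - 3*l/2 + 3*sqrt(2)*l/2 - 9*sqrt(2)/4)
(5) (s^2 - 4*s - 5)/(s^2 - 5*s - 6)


(1) = (r - 7)/(r - 5)
(2) = (x - 2)/x
(3) = (k + 3)/(k^2 + 11*k + 30)
(4) = (8*l - 24)/(8*l - 12)
(5) = (s - 5)/(s - 6)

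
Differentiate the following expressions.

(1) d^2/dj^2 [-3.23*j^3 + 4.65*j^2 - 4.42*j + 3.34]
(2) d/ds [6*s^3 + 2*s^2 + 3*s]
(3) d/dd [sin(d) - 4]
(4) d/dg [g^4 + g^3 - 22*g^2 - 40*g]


(1) = 9.3 - 19.38*j
(2) = 18*s^2 + 4*s + 3
(3) = cos(d)
(4) = 4*g^3 + 3*g^2 - 44*g - 40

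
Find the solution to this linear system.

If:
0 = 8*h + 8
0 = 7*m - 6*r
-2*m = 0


Then:
h = -1
m = 0
r = 0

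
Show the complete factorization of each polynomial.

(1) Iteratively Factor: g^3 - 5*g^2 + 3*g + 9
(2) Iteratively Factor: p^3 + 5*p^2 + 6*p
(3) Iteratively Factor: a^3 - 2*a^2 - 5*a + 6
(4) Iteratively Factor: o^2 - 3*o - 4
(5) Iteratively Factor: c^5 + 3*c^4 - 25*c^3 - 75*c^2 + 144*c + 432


(1) = (g - 3)*(g^2 - 2*g - 3) = (g - 3)*(g + 1)*(g - 3)
(2) = (p + 3)*(p^2 + 2*p) = (p + 2)*(p + 3)*(p)
(3) = (a - 1)*(a^2 - a - 6) = (a - 3)*(a - 1)*(a + 2)
(4) = (o - 4)*(o + 1)
(5) = (c + 3)*(c^4 - 25*c^2 + 144) = (c - 4)*(c + 3)*(c^3 + 4*c^2 - 9*c - 36) = (c - 4)*(c + 3)^2*(c^2 + c - 12) = (c - 4)*(c - 3)*(c + 3)^2*(c + 4)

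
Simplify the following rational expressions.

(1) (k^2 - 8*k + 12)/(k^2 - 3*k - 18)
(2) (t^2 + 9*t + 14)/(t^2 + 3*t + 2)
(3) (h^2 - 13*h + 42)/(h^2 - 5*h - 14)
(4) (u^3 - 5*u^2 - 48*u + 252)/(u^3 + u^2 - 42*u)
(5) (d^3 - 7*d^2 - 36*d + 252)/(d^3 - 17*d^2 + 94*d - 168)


(1) = (k - 2)/(k + 3)
(2) = (t + 7)/(t + 1)
(3) = (h - 6)/(h + 2)
(4) = (u - 6)/u
(5) = (d + 6)/(d - 4)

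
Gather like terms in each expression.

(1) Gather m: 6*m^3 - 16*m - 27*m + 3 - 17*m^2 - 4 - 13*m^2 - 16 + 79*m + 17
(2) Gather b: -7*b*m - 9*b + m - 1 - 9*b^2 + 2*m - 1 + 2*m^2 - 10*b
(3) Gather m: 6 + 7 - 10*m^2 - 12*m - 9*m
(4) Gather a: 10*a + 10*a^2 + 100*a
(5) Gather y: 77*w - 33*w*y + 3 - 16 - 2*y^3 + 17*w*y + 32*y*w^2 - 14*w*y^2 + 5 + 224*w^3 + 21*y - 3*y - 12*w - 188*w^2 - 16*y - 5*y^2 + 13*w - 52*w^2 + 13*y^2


(1) = 6*m^3 - 30*m^2 + 36*m
(2) = -9*b^2 + b*(-7*m - 19) + 2*m^2 + 3*m - 2
(3) = -10*m^2 - 21*m + 13
(4) = 10*a^2 + 110*a
(5) = 224*w^3 - 240*w^2 + 78*w - 2*y^3 + y^2*(8 - 14*w) + y*(32*w^2 - 16*w + 2) - 8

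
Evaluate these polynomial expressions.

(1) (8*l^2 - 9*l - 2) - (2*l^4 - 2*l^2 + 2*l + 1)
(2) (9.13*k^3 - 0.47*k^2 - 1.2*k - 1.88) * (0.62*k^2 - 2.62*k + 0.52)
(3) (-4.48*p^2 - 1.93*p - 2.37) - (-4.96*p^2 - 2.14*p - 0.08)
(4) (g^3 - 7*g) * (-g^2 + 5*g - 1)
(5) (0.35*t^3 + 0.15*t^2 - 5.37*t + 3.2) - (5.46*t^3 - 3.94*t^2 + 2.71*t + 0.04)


(1) = -2*l^4 + 10*l^2 - 11*l - 3
(2) = 5.6606*k^5 - 24.212*k^4 + 5.235*k^3 + 1.734*k^2 + 4.3016*k - 0.9776
(3) = 0.48*p^2 + 0.21*p - 2.29
(4) = -g^5 + 5*g^4 + 6*g^3 - 35*g^2 + 7*g
(5) = -5.11*t^3 + 4.09*t^2 - 8.08*t + 3.16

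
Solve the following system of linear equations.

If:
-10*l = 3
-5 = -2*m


Then:
l = -3/10
m = 5/2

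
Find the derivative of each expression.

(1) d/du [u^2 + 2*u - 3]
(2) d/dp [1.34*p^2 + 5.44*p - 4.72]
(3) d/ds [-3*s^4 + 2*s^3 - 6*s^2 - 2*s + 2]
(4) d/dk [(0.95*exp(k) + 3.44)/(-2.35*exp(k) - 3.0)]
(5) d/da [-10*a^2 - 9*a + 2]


(1) = 2*u + 2
(2) = 2.68*p + 5.44
(3) = -12*s^3 + 6*s^2 - 12*s - 2
(4) = 5.234*exp(k)/(2.35*exp(k) + 3.0)^2
(5) = -20*a - 9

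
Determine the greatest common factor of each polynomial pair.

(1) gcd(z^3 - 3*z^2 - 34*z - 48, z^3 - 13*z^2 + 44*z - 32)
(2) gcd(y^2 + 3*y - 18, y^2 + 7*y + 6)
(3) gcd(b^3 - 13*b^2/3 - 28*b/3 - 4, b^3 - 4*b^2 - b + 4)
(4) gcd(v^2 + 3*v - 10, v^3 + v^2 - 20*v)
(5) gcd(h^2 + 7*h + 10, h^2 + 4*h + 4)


(1) = z - 8
(2) = gcd((y - 3)*(y + 6), (y + 1)*(y + 6)) = y + 6
(3) = b + 1
(4) = gcd((v - 2)*(v + 5), v*(v - 4)*(v + 5)) = v + 5
(5) = gcd((h + 2)*(h + 5), (h + 2)^2) = h + 2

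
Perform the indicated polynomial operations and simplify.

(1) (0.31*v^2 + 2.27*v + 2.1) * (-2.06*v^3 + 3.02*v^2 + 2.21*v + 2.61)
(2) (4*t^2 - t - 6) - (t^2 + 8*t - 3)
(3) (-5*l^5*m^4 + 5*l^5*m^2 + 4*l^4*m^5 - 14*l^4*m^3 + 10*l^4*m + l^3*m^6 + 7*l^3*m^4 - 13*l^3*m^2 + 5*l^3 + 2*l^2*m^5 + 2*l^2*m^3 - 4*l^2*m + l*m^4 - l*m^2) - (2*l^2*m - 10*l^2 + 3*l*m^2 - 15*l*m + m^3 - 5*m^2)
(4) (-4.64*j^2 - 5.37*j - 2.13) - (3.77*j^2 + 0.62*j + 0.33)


(1) = -0.6386*v^5 - 3.74*v^4 + 3.2145*v^3 + 12.1678*v^2 + 10.5657*v + 5.481
(2) = 3*t^2 - 9*t - 3
(3) = -5*l^5*m^4 + 5*l^5*m^2 + 4*l^4*m^5 - 14*l^4*m^3 + 10*l^4*m + l^3*m^6 + 7*l^3*m^4 - 13*l^3*m^2 + 5*l^3 + 2*l^2*m^5 + 2*l^2*m^3 - 6*l^2*m + 10*l^2 + l*m^4 - 4*l*m^2 + 15*l*m - m^3 + 5*m^2
(4) = -8.41*j^2 - 5.99*j - 2.46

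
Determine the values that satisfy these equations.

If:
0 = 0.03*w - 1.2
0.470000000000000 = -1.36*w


Then:
No Solution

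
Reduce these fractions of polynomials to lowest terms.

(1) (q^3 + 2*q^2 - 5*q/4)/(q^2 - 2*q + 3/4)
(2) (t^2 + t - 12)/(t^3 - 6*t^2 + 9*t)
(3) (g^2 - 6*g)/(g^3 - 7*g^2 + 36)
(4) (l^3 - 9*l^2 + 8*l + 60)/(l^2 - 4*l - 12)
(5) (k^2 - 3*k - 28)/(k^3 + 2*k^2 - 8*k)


(1) = (2*q^2 + 5*q)/(2*q - 3)
(2) = (t + 4)/(t^2 - 3*t)
(3) = g/(g^2 - g - 6)
(4) = l - 5
(5) = (k - 7)/(k^2 - 2*k)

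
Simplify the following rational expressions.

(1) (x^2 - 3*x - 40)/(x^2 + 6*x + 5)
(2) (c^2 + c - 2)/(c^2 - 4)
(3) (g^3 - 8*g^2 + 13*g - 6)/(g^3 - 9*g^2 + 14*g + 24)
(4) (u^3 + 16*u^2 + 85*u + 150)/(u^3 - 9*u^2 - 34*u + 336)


(1) = (x - 8)/(x + 1)
(2) = (c - 1)/(c - 2)
(3) = (g^2 - 2*g + 1)/(g^2 - 3*g - 4)
(4) = (u^2 + 10*u + 25)/(u^2 - 15*u + 56)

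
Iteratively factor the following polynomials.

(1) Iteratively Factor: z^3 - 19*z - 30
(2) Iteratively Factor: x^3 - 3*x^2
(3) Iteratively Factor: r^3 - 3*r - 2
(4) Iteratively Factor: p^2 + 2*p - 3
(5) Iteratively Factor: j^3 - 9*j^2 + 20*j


(1) = (z + 2)*(z^2 - 2*z - 15) = (z - 5)*(z + 2)*(z + 3)
(2) = (x)*(x^2 - 3*x) = x*(x - 3)*(x)
(3) = (r + 1)*(r^2 - r - 2) = (r + 1)^2*(r - 2)
(4) = (p - 1)*(p + 3)
(5) = (j - 4)*(j^2 - 5*j) = (j - 5)*(j - 4)*(j)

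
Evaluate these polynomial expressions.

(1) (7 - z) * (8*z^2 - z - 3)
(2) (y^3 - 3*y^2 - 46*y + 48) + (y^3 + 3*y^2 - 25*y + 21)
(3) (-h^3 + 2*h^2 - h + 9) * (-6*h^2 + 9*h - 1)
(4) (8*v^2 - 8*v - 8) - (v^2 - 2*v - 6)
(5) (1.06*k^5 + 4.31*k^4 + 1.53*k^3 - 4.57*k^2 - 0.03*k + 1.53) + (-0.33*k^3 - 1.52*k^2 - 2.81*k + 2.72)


(1) = -8*z^3 + 57*z^2 - 4*z - 21
(2) = 2*y^3 - 71*y + 69
(3) = 6*h^5 - 21*h^4 + 25*h^3 - 65*h^2 + 82*h - 9
(4) = 7*v^2 - 6*v - 2
(5) = 1.06*k^5 + 4.31*k^4 + 1.2*k^3 - 6.09*k^2 - 2.84*k + 4.25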